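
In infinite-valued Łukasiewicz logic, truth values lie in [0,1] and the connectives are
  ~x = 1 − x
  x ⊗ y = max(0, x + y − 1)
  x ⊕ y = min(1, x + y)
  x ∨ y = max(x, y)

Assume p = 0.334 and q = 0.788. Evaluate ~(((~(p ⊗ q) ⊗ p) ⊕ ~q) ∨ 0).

p ⊗ q = max(0, 0.334 + 0.788 − 1) = max(0, 0.122) = 0.122
~(p ⊗ q) = 1 − 0.122 = 0.878
~(p ⊗ q) ⊗ p = max(0, 0.878 + 0.334 − 1) = max(0, 0.212) = 0.212
~q = 1 − 0.788 = 0.212
(~(p ⊗ q) ⊗ p) ⊕ ~q = min(1, 0.212 + 0.212) = min(1, 0.424) = 0.424
((~(p ⊗ q) ⊗ p) ⊕ ~q) ∨ 0 = max(0.424, 0.000) = 0.424
~(((~(p ⊗ q) ⊗ p) ⊕ ~q) ∨ 0) = 1 − 0.424 = 0.576

0.576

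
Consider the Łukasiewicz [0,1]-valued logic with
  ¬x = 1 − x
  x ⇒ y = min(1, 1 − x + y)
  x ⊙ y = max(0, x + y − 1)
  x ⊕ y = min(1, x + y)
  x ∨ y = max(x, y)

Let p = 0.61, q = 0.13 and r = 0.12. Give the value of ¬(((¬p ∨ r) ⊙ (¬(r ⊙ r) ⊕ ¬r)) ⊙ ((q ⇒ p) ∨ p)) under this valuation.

¬p = 1 − 0.61 = 0.39
¬p ∨ r = max(0.39, 0.12) = 0.39
r ⊙ r = max(0, 0.12 + 0.12 − 1) = max(0, -0.76) = 0.00
¬(r ⊙ r) = 1 − 0.00 = 1.00
¬r = 1 − 0.12 = 0.88
¬(r ⊙ r) ⊕ ¬r = min(1, 1.00 + 0.88) = min(1, 1.88) = 1.00
(¬p ∨ r) ⊙ (¬(r ⊙ r) ⊕ ¬r) = max(0, 0.39 + 1.00 − 1) = max(0, 0.39) = 0.39
q ⇒ p = min(1, 1 − 0.13 + 0.61) = min(1, 1.48) = 1.00
(q ⇒ p) ∨ p = max(1.00, 0.61) = 1.00
((¬p ∨ r) ⊙ (¬(r ⊙ r) ⊕ ¬r)) ⊙ ((q ⇒ p) ∨ p) = max(0, 0.39 + 1.00 − 1) = max(0, 0.39) = 0.39
¬(((¬p ∨ r) ⊙ (¬(r ⊙ r) ⊕ ¬r)) ⊙ ((q ⇒ p) ∨ p)) = 1 − 0.39 = 0.61

0.61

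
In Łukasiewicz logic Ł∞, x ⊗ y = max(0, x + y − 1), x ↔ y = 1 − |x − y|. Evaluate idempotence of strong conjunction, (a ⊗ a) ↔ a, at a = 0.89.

0.89

a ⊗ a = max(0, 0.89 + 0.89 − 1) = max(0, 0.78) = 0.78
(a ⊗ a) ↔ a = 1 − |0.78 − 0.89| = 1 − 0.11 = 0.89
(The value 0.89 < 1 shows this instance is not satisfied; fails in Ł∞ since a ⊗ a = max(0, 2a−1) ≠ a in general.)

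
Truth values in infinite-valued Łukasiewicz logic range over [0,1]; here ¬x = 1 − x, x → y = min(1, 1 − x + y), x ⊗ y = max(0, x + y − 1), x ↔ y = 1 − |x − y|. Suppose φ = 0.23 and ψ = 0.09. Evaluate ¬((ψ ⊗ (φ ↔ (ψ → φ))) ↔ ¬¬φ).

0.23

ψ → φ = min(1, 1 − 0.09 + 0.23) = min(1, 1.14) = 1.00
φ ↔ (ψ → φ) = 1 − |0.23 − 1.00| = 1 − 0.77 = 0.23
ψ ⊗ (φ ↔ (ψ → φ)) = max(0, 0.09 + 0.23 − 1) = max(0, -0.68) = 0.00
¬φ = 1 − 0.23 = 0.77
¬¬φ = 1 − 0.77 = 0.23
(ψ ⊗ (φ ↔ (ψ → φ))) ↔ ¬¬φ = 1 − |0.00 − 0.23| = 1 − 0.23 = 0.77
¬((ψ ⊗ (φ ↔ (ψ → φ))) ↔ ¬¬φ) = 1 − 0.77 = 0.23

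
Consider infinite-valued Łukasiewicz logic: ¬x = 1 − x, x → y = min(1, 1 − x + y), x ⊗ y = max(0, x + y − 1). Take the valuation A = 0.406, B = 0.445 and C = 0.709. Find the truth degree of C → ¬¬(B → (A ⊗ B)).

A ⊗ B = max(0, 0.406 + 0.445 − 1) = max(0, -0.149) = 0.000
B → (A ⊗ B) = min(1, 1 − 0.445 + 0.000) = min(1, 0.555) = 0.555
¬(B → (A ⊗ B)) = 1 − 0.555 = 0.445
¬¬(B → (A ⊗ B)) = 1 − 0.445 = 0.555
C → ¬¬(B → (A ⊗ B)) = min(1, 1 − 0.709 + 0.555) = min(1, 0.846) = 0.846

0.846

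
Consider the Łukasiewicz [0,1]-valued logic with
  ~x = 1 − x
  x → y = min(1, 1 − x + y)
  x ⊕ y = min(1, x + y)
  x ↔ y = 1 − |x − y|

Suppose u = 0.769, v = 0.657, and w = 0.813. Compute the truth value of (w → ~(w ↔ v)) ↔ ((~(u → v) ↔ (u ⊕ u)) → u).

w ↔ v = 1 − |0.813 − 0.657| = 1 − 0.156 = 0.844
~(w ↔ v) = 1 − 0.844 = 0.156
w → ~(w ↔ v) = min(1, 1 − 0.813 + 0.156) = min(1, 0.343) = 0.343
u → v = min(1, 1 − 0.769 + 0.657) = min(1, 0.888) = 0.888
~(u → v) = 1 − 0.888 = 0.112
u ⊕ u = min(1, 0.769 + 0.769) = min(1, 1.538) = 1.000
~(u → v) ↔ (u ⊕ u) = 1 − |0.112 − 1.000| = 1 − 0.888 = 0.112
(~(u → v) ↔ (u ⊕ u)) → u = min(1, 1 − 0.112 + 0.769) = min(1, 1.657) = 1.000
(w → ~(w ↔ v)) ↔ ((~(u → v) ↔ (u ⊕ u)) → u) = 1 − |0.343 − 1.000| = 1 − 0.657 = 0.343

0.343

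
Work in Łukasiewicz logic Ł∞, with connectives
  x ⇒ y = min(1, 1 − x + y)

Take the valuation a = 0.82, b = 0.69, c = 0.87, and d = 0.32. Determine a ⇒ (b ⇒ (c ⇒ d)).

c ⇒ d = min(1, 1 − 0.87 + 0.32) = min(1, 0.45) = 0.45
b ⇒ (c ⇒ d) = min(1, 1 − 0.69 + 0.45) = min(1, 0.76) = 0.76
a ⇒ (b ⇒ (c ⇒ d)) = min(1, 1 − 0.82 + 0.76) = min(1, 0.94) = 0.94

0.94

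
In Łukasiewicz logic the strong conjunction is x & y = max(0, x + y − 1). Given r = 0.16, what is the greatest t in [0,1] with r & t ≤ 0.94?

1.00

The residuum of the Łukasiewicz t-norm gives the supremum: min(1, 1 − 0.16 + 0.94).
1 − 0.16 + 0.94 = 1.78, so t = min(1, 1.78) = 1.00.
Check: 0.16 & 1.00 = max(0, 0.16) = 0.16 ≤ 0.94.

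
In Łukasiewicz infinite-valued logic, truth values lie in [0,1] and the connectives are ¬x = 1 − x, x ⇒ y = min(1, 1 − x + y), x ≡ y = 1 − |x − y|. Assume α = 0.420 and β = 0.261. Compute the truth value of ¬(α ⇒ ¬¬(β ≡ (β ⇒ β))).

0.159

β ⇒ β = min(1, 1 − 0.261 + 0.261) = min(1, 1.000) = 1.000
β ≡ (β ⇒ β) = 1 − |0.261 − 1.000| = 1 − 0.739 = 0.261
¬(β ≡ (β ⇒ β)) = 1 − 0.261 = 0.739
¬¬(β ≡ (β ⇒ β)) = 1 − 0.739 = 0.261
α ⇒ ¬¬(β ≡ (β ⇒ β)) = min(1, 1 − 0.420 + 0.261) = min(1, 0.841) = 0.841
¬(α ⇒ ¬¬(β ≡ (β ⇒ β))) = 1 − 0.841 = 0.159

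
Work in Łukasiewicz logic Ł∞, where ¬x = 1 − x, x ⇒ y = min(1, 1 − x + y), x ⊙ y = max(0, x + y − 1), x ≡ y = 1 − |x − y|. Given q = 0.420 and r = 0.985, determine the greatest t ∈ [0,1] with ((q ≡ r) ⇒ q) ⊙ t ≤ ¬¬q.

0.435

q ≡ r = 1 − |0.420 − 0.985| = 1 − 0.565 = 0.435
(q ≡ r) ⇒ q = min(1, 1 − 0.435 + 0.420) = min(1, 0.985) = 0.985
So the left factor is (q ≡ r) ⇒ q = 0.985.
¬q = 1 − 0.420 = 0.580
¬¬q = 1 − 0.580 = 0.420
So the right-hand bound is ¬¬q = 0.420.
The residuum of the Łukasiewicz t-norm gives the supremum: min(1, 1 − 0.985 + 0.420).
1 − 0.985 + 0.420 = 0.435, so t = min(1, 0.435) = 0.435.
Check: 0.985 ⊙ 0.435 = max(0, 0.420) = 0.420 ≤ 0.420.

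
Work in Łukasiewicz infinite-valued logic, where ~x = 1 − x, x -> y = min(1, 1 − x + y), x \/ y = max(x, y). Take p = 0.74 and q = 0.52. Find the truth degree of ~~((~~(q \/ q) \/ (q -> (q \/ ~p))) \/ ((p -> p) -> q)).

1.00

q \/ q = max(0.52, 0.52) = 0.52
~(q \/ q) = 1 − 0.52 = 0.48
~~(q \/ q) = 1 − 0.48 = 0.52
~p = 1 − 0.74 = 0.26
q \/ ~p = max(0.52, 0.26) = 0.52
q -> (q \/ ~p) = min(1, 1 − 0.52 + 0.52) = min(1, 1.00) = 1.00
~~(q \/ q) \/ (q -> (q \/ ~p)) = max(0.52, 1.00) = 1.00
p -> p = min(1, 1 − 0.74 + 0.74) = min(1, 1.00) = 1.00
(p -> p) -> q = min(1, 1 − 1.00 + 0.52) = min(1, 0.52) = 0.52
(~~(q \/ q) \/ (q -> (q \/ ~p))) \/ ((p -> p) -> q) = max(1.00, 0.52) = 1.00
~((~~(q \/ q) \/ (q -> (q \/ ~p))) \/ ((p -> p) -> q)) = 1 − 1.00 = 0.00
~~((~~(q \/ q) \/ (q -> (q \/ ~p))) \/ ((p -> p) -> q)) = 1 − 0.00 = 1.00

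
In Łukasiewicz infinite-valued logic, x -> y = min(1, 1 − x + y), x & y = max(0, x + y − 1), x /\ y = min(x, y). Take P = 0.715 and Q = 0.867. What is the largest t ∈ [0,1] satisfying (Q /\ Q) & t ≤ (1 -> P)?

0.848

Q /\ Q = min(0.867, 0.867) = 0.867
So the left factor is Q /\ Q = 0.867.
1 -> P = min(1, 1 − 1.000 + 0.715) = min(1, 0.715) = 0.715
So the right-hand bound is 1 -> P = 0.715.
The residuum of the Łukasiewicz t-norm gives the supremum: min(1, 1 − 0.867 + 0.715).
1 − 0.867 + 0.715 = 0.848, so t = min(1, 0.848) = 0.848.
Check: 0.867 & 0.848 = max(0, 0.715) = 0.715 ≤ 0.715.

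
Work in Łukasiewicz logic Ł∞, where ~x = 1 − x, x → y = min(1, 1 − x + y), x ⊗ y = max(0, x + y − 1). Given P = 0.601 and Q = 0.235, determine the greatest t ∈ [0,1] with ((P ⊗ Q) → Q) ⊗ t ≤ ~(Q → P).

0.000

P ⊗ Q = max(0, 0.601 + 0.235 − 1) = max(0, -0.164) = 0.000
(P ⊗ Q) → Q = min(1, 1 − 0.000 + 0.235) = min(1, 1.235) = 1.000
So the left factor is (P ⊗ Q) → Q = 1.000.
Q → P = min(1, 1 − 0.235 + 0.601) = min(1, 1.366) = 1.000
~(Q → P) = 1 − 1.000 = 0.000
So the right-hand bound is ~(Q → P) = 0.000.
The residuum of the Łukasiewicz t-norm gives the supremum: min(1, 1 − 1.000 + 0.000).
1 − 1.000 + 0.000 = 0.000, so t = min(1, 0.000) = 0.000.
Check: 1.000 ⊗ 0.000 = max(0, 0.000) = 0.000 ≤ 0.000.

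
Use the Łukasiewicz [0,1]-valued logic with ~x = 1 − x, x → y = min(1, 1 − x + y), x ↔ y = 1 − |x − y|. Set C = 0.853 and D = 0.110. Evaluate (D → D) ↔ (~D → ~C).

0.257

D → D = min(1, 1 − 0.110 + 0.110) = min(1, 1.000) = 1.000
~D = 1 − 0.110 = 0.890
~C = 1 − 0.853 = 0.147
~D → ~C = min(1, 1 − 0.890 + 0.147) = min(1, 0.257) = 0.257
(D → D) ↔ (~D → ~C) = 1 − |1.000 − 0.257| = 1 − 0.743 = 0.257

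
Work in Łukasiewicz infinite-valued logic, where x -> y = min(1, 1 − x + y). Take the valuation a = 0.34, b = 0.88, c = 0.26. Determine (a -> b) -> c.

0.26

a -> b = min(1, 1 − 0.34 + 0.88) = min(1, 1.54) = 1.00
(a -> b) -> c = min(1, 1 − 1.00 + 0.26) = min(1, 0.26) = 0.26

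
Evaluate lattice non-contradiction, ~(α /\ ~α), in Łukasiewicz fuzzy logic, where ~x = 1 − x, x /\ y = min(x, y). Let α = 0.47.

0.53

~α = 1 − 0.47 = 0.53
α /\ ~α = min(0.47, 0.53) = 0.47
~(α /\ ~α) = 1 − 0.47 = 0.53
(The value 0.53 < 1 shows this instance is not satisfied; not a Ł∞-tautology — its value is 1 − min(a, 1−a).)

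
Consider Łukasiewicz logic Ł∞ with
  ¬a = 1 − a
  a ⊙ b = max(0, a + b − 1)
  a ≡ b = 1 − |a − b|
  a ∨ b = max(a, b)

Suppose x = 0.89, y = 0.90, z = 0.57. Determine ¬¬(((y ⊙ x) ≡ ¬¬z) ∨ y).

y ⊙ x = max(0, 0.90 + 0.89 − 1) = max(0, 0.79) = 0.79
¬z = 1 − 0.57 = 0.43
¬¬z = 1 − 0.43 = 0.57
(y ⊙ x) ≡ ¬¬z = 1 − |0.79 − 0.57| = 1 − 0.22 = 0.78
((y ⊙ x) ≡ ¬¬z) ∨ y = max(0.78, 0.90) = 0.90
¬(((y ⊙ x) ≡ ¬¬z) ∨ y) = 1 − 0.90 = 0.10
¬¬(((y ⊙ x) ≡ ¬¬z) ∨ y) = 1 − 0.10 = 0.90

0.90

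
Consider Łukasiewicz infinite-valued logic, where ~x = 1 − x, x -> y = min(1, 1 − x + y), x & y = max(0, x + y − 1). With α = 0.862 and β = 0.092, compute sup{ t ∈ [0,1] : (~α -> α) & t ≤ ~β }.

~α = 1 − 0.862 = 0.138
~α -> α = min(1, 1 − 0.138 + 0.862) = min(1, 1.724) = 1.000
So the left factor is ~α -> α = 1.000.
~β = 1 − 0.092 = 0.908
So the right-hand bound is ~β = 0.908.
The residuum of the Łukasiewicz t-norm gives the supremum: min(1, 1 − 1.000 + 0.908).
1 − 1.000 + 0.908 = 0.908, so t = min(1, 0.908) = 0.908.
Check: 1.000 & 0.908 = max(0, 0.908) = 0.908 ≤ 0.908.

0.908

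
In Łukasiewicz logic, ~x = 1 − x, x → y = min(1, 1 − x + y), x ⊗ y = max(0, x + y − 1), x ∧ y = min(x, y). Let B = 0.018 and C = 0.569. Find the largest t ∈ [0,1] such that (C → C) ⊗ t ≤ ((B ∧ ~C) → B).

1.000

C → C = min(1, 1 − 0.569 + 0.569) = min(1, 1.000) = 1.000
So the left factor is C → C = 1.000.
~C = 1 − 0.569 = 0.431
B ∧ ~C = min(0.018, 0.431) = 0.018
(B ∧ ~C) → B = min(1, 1 − 0.018 + 0.018) = min(1, 1.000) = 1.000
So the right-hand bound is (B ∧ ~C) → B = 1.000.
The residuum of the Łukasiewicz t-norm gives the supremum: min(1, 1 − 1.000 + 1.000).
1 − 1.000 + 1.000 = 1.000, so t = min(1, 1.000) = 1.000.
Check: 1.000 ⊗ 1.000 = max(0, 1.000) = 1.000 ≤ 1.000.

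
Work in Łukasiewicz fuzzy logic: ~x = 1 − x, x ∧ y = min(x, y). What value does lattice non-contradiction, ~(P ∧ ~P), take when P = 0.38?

0.62

~P = 1 − 0.38 = 0.62
P ∧ ~P = min(0.38, 0.62) = 0.38
~(P ∧ ~P) = 1 − 0.38 = 0.62
(The value 0.62 < 1 shows this instance is not satisfied; not a Ł∞-tautology — its value is 1 − min(a, 1−a).)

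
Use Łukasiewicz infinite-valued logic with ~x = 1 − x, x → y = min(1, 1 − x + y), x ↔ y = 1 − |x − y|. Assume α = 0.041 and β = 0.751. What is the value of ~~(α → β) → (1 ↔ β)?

α → β = min(1, 1 − 0.041 + 0.751) = min(1, 1.710) = 1.000
~(α → β) = 1 − 1.000 = 0.000
~~(α → β) = 1 − 0.000 = 1.000
1 ↔ β = 1 − |1.000 − 0.751| = 1 − 0.249 = 0.751
~~(α → β) → (1 ↔ β) = min(1, 1 − 1.000 + 0.751) = min(1, 0.751) = 0.751

0.751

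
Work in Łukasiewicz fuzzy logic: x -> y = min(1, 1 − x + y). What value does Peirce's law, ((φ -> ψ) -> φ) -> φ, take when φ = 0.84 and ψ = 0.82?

φ -> ψ = min(1, 1 − 0.84 + 0.82) = min(1, 0.98) = 0.98
(φ -> ψ) -> φ = min(1, 1 − 0.98 + 0.84) = min(1, 0.86) = 0.86
((φ -> ψ) -> φ) -> φ = min(1, 1 − 0.86 + 0.84) = min(1, 0.98) = 0.98
(The value 0.98 < 1 shows this instance is not satisfied; not a Ł∞-tautology in general.)

0.98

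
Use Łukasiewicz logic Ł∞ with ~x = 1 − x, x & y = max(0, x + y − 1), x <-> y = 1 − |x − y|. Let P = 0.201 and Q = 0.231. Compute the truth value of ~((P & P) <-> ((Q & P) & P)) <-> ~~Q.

0.769

P & P = max(0, 0.201 + 0.201 − 1) = max(0, -0.598) = 0.000
Q & P = max(0, 0.231 + 0.201 − 1) = max(0, -0.568) = 0.000
(Q & P) & P = max(0, 0.000 + 0.201 − 1) = max(0, -0.799) = 0.000
(P & P) <-> ((Q & P) & P) = 1 − |0.000 − 0.000| = 1 − 0.000 = 1.000
~((P & P) <-> ((Q & P) & P)) = 1 − 1.000 = 0.000
~Q = 1 − 0.231 = 0.769
~~Q = 1 − 0.769 = 0.231
~((P & P) <-> ((Q & P) & P)) <-> ~~Q = 1 − |0.000 − 0.231| = 1 − 0.231 = 0.769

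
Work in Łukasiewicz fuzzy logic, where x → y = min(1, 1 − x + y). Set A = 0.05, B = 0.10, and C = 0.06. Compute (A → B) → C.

A → B = min(1, 1 − 0.05 + 0.10) = min(1, 1.05) = 1.00
(A → B) → C = min(1, 1 − 1.00 + 0.06) = min(1, 0.06) = 0.06

0.06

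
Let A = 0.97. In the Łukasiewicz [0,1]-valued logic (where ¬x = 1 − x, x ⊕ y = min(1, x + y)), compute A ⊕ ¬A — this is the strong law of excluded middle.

¬A = 1 − 0.97 = 0.03
A ⊕ ¬A = min(1, 0.97 + 0.03) = min(1, 1.00) = 1.00
(As expected: always 1 in Ł∞ since a ⊕ (1−a) = 1.)

1.00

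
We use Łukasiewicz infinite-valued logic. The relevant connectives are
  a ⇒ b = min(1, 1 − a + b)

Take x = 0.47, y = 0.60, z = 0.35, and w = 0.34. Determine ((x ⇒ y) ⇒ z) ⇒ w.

0.99

x ⇒ y = min(1, 1 − 0.47 + 0.60) = min(1, 1.13) = 1.00
(x ⇒ y) ⇒ z = min(1, 1 − 1.00 + 0.35) = min(1, 0.35) = 0.35
((x ⇒ y) ⇒ z) ⇒ w = min(1, 1 − 0.35 + 0.34) = min(1, 0.99) = 0.99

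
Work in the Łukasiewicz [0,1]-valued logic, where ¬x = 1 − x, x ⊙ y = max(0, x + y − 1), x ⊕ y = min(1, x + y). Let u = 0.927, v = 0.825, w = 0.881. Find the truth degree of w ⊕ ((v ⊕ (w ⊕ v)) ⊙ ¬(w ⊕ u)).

w ⊕ v = min(1, 0.881 + 0.825) = min(1, 1.706) = 1.000
v ⊕ (w ⊕ v) = min(1, 0.825 + 1.000) = min(1, 1.825) = 1.000
w ⊕ u = min(1, 0.881 + 0.927) = min(1, 1.808) = 1.000
¬(w ⊕ u) = 1 − 1.000 = 0.000
(v ⊕ (w ⊕ v)) ⊙ ¬(w ⊕ u) = max(0, 1.000 + 0.000 − 1) = max(0, 0.000) = 0.000
w ⊕ ((v ⊕ (w ⊕ v)) ⊙ ¬(w ⊕ u)) = min(1, 0.881 + 0.000) = min(1, 0.881) = 0.881

0.881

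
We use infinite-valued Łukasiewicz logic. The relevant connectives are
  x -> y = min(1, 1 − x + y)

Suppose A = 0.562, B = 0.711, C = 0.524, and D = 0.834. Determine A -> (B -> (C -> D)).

C -> D = min(1, 1 − 0.524 + 0.834) = min(1, 1.310) = 1.000
B -> (C -> D) = min(1, 1 − 0.711 + 1.000) = min(1, 1.289) = 1.000
A -> (B -> (C -> D)) = min(1, 1 − 0.562 + 1.000) = min(1, 1.438) = 1.000

1.000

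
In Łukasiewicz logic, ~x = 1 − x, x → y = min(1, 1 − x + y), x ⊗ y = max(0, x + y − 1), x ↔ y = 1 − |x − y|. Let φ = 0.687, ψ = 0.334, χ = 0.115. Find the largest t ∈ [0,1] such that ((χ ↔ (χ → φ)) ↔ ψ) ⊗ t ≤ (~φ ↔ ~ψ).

0.866

χ → φ = min(1, 1 − 0.115 + 0.687) = min(1, 1.572) = 1.000
χ ↔ (χ → φ) = 1 − |0.115 − 1.000| = 1 − 0.885 = 0.115
(χ ↔ (χ → φ)) ↔ ψ = 1 − |0.115 − 0.334| = 1 − 0.219 = 0.781
So the left factor is (χ ↔ (χ → φ)) ↔ ψ = 0.781.
~φ = 1 − 0.687 = 0.313
~ψ = 1 − 0.334 = 0.666
~φ ↔ ~ψ = 1 − |0.313 − 0.666| = 1 − 0.353 = 0.647
So the right-hand bound is ~φ ↔ ~ψ = 0.647.
The residuum of the Łukasiewicz t-norm gives the supremum: min(1, 1 − 0.781 + 0.647).
1 − 0.781 + 0.647 = 0.866, so t = min(1, 0.866) = 0.866.
Check: 0.781 ⊗ 0.866 = max(0, 0.647) = 0.647 ≤ 0.647.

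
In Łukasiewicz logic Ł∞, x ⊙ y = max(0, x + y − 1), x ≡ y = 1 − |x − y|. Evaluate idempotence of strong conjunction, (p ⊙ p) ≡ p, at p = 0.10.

0.90

p ⊙ p = max(0, 0.10 + 0.10 − 1) = max(0, -0.80) = 0.00
(p ⊙ p) ≡ p = 1 − |0.00 − 0.10| = 1 − 0.10 = 0.90
(The value 0.90 < 1 shows this instance is not satisfied; fails in Ł∞ since a ⊗ a = max(0, 2a−1) ≠ a in general.)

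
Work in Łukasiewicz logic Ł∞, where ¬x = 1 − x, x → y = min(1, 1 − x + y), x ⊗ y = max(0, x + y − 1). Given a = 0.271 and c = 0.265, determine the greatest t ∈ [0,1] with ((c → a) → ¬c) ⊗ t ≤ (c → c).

c → a = min(1, 1 − 0.265 + 0.271) = min(1, 1.006) = 1.000
¬c = 1 − 0.265 = 0.735
(c → a) → ¬c = min(1, 1 − 1.000 + 0.735) = min(1, 0.735) = 0.735
So the left factor is (c → a) → ¬c = 0.735.
c → c = min(1, 1 − 0.265 + 0.265) = min(1, 1.000) = 1.000
So the right-hand bound is c → c = 1.000.
The residuum of the Łukasiewicz t-norm gives the supremum: min(1, 1 − 0.735 + 1.000).
1 − 0.735 + 1.000 = 1.265, so t = min(1, 1.265) = 1.000.
Check: 0.735 ⊗ 1.000 = max(0, 0.735) = 0.735 ≤ 1.000.

1.000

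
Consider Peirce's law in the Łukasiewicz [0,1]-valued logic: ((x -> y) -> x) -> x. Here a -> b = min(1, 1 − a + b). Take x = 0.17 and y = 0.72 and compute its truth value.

x -> y = min(1, 1 − 0.17 + 0.72) = min(1, 1.55) = 1.00
(x -> y) -> x = min(1, 1 − 1.00 + 0.17) = min(1, 0.17) = 0.17
((x -> y) -> x) -> x = min(1, 1 − 0.17 + 0.17) = min(1, 1.00) = 1.00

1.00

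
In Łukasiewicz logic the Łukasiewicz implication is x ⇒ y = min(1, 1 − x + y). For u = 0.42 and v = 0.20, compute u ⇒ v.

0.78

u ⇒ v = min(1, 1 − 0.42 + 0.20) = min(1, 0.78) = 0.78
For comparison, the Gödel implication (1 if x ≤ y else y) would give 0.20.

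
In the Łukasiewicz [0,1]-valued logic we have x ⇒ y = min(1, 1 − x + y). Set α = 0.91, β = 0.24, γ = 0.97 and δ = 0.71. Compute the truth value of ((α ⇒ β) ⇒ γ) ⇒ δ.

α ⇒ β = min(1, 1 − 0.91 + 0.24) = min(1, 0.33) = 0.33
(α ⇒ β) ⇒ γ = min(1, 1 − 0.33 + 0.97) = min(1, 1.64) = 1.00
((α ⇒ β) ⇒ γ) ⇒ δ = min(1, 1 − 1.00 + 0.71) = min(1, 0.71) = 0.71

0.71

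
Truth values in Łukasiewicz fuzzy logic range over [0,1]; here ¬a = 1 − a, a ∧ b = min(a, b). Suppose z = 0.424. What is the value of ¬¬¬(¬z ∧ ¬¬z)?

¬z = 1 − 0.424 = 0.576
¬¬z = 1 − 0.576 = 0.424
¬z ∧ ¬¬z = min(0.576, 0.424) = 0.424
¬(¬z ∧ ¬¬z) = 1 − 0.424 = 0.576
¬¬(¬z ∧ ¬¬z) = 1 − 0.576 = 0.424
¬¬¬(¬z ∧ ¬¬z) = 1 − 0.424 = 0.576

0.576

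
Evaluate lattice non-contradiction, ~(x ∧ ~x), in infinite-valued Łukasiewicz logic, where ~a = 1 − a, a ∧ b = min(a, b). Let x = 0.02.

0.98

~x = 1 − 0.02 = 0.98
x ∧ ~x = min(0.02, 0.98) = 0.02
~(x ∧ ~x) = 1 − 0.02 = 0.98
(The value 0.98 < 1 shows this instance is not satisfied; not a Ł∞-tautology — its value is 1 − min(a, 1−a).)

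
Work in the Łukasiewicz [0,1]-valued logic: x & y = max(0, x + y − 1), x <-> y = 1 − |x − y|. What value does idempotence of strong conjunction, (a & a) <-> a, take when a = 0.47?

0.53

a & a = max(0, 0.47 + 0.47 − 1) = max(0, -0.06) = 0.00
(a & a) <-> a = 1 − |0.00 − 0.47| = 1 − 0.47 = 0.53
(The value 0.53 < 1 shows this instance is not satisfied; fails in Ł∞ since a ⊗ a = max(0, 2a−1) ≠ a in general.)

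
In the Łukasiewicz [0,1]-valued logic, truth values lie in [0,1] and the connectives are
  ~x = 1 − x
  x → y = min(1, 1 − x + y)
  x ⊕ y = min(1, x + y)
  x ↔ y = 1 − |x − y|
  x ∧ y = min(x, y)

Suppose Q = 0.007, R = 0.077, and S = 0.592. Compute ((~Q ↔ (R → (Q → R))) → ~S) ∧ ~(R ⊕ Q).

0.415

~Q = 1 − 0.007 = 0.993
Q → R = min(1, 1 − 0.007 + 0.077) = min(1, 1.070) = 1.000
R → (Q → R) = min(1, 1 − 0.077 + 1.000) = min(1, 1.923) = 1.000
~Q ↔ (R → (Q → R)) = 1 − |0.993 − 1.000| = 1 − 0.007 = 0.993
~S = 1 − 0.592 = 0.408
(~Q ↔ (R → (Q → R))) → ~S = min(1, 1 − 0.993 + 0.408) = min(1, 0.415) = 0.415
R ⊕ Q = min(1, 0.077 + 0.007) = min(1, 0.084) = 0.084
~(R ⊕ Q) = 1 − 0.084 = 0.916
((~Q ↔ (R → (Q → R))) → ~S) ∧ ~(R ⊕ Q) = min(0.415, 0.916) = 0.415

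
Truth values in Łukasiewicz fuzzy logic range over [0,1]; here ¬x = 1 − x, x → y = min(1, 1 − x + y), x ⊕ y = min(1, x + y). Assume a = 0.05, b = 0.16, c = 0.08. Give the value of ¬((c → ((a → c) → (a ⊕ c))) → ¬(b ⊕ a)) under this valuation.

0.21

a → c = min(1, 1 − 0.05 + 0.08) = min(1, 1.03) = 1.00
a ⊕ c = min(1, 0.05 + 0.08) = min(1, 0.13) = 0.13
(a → c) → (a ⊕ c) = min(1, 1 − 1.00 + 0.13) = min(1, 0.13) = 0.13
c → ((a → c) → (a ⊕ c)) = min(1, 1 − 0.08 + 0.13) = min(1, 1.05) = 1.00
b ⊕ a = min(1, 0.16 + 0.05) = min(1, 0.21) = 0.21
¬(b ⊕ a) = 1 − 0.21 = 0.79
(c → ((a → c) → (a ⊕ c))) → ¬(b ⊕ a) = min(1, 1 − 1.00 + 0.79) = min(1, 0.79) = 0.79
¬((c → ((a → c) → (a ⊕ c))) → ¬(b ⊕ a)) = 1 − 0.79 = 0.21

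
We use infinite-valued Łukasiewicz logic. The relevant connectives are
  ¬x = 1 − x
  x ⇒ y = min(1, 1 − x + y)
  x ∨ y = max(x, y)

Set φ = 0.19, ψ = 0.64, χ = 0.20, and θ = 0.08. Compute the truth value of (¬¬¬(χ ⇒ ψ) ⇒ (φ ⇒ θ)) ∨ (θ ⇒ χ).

χ ⇒ ψ = min(1, 1 − 0.20 + 0.64) = min(1, 1.44) = 1.00
¬(χ ⇒ ψ) = 1 − 1.00 = 0.00
¬¬(χ ⇒ ψ) = 1 − 0.00 = 1.00
¬¬¬(χ ⇒ ψ) = 1 − 1.00 = 0.00
φ ⇒ θ = min(1, 1 − 0.19 + 0.08) = min(1, 0.89) = 0.89
¬¬¬(χ ⇒ ψ) ⇒ (φ ⇒ θ) = min(1, 1 − 0.00 + 0.89) = min(1, 1.89) = 1.00
θ ⇒ χ = min(1, 1 − 0.08 + 0.20) = min(1, 1.12) = 1.00
(¬¬¬(χ ⇒ ψ) ⇒ (φ ⇒ θ)) ∨ (θ ⇒ χ) = max(1.00, 1.00) = 1.00

1.00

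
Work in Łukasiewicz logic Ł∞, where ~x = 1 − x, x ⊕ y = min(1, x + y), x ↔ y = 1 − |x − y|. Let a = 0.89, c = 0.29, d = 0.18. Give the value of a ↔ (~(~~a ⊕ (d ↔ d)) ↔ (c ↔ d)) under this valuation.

0.22

~a = 1 − 0.89 = 0.11
~~a = 1 − 0.11 = 0.89
d ↔ d = 1 − |0.18 − 0.18| = 1 − 0.00 = 1.00
~~a ⊕ (d ↔ d) = min(1, 0.89 + 1.00) = min(1, 1.89) = 1.00
~(~~a ⊕ (d ↔ d)) = 1 − 1.00 = 0.00
c ↔ d = 1 − |0.29 − 0.18| = 1 − 0.11 = 0.89
~(~~a ⊕ (d ↔ d)) ↔ (c ↔ d) = 1 − |0.00 − 0.89| = 1 − 0.89 = 0.11
a ↔ (~(~~a ⊕ (d ↔ d)) ↔ (c ↔ d)) = 1 − |0.89 − 0.11| = 1 − 0.78 = 0.22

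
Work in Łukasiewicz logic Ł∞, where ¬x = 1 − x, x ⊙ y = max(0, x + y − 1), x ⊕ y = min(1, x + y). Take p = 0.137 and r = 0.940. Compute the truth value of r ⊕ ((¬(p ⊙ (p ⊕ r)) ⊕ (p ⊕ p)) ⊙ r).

p ⊕ r = min(1, 0.137 + 0.940) = min(1, 1.077) = 1.000
p ⊙ (p ⊕ r) = max(0, 0.137 + 1.000 − 1) = max(0, 0.137) = 0.137
¬(p ⊙ (p ⊕ r)) = 1 − 0.137 = 0.863
p ⊕ p = min(1, 0.137 + 0.137) = min(1, 0.274) = 0.274
¬(p ⊙ (p ⊕ r)) ⊕ (p ⊕ p) = min(1, 0.863 + 0.274) = min(1, 1.137) = 1.000
(¬(p ⊙ (p ⊕ r)) ⊕ (p ⊕ p)) ⊙ r = max(0, 1.000 + 0.940 − 1) = max(0, 0.940) = 0.940
r ⊕ ((¬(p ⊙ (p ⊕ r)) ⊕ (p ⊕ p)) ⊙ r) = min(1, 0.940 + 0.940) = min(1, 1.880) = 1.000

1.000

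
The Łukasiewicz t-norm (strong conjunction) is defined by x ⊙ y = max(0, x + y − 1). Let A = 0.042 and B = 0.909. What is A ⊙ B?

A ⊙ B = max(0, 0.042 + 0.909 − 1) = max(0, -0.049) = 0.000
For comparison, the Gödel (minimum) t-norm min(x, y) would give 0.042.

0.000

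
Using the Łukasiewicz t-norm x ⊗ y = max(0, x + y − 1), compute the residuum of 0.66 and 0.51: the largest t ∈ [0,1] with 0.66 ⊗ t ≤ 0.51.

The residuum of the Łukasiewicz t-norm gives the supremum: min(1, 1 − 0.66 + 0.51).
1 − 0.66 + 0.51 = 0.85, so t = min(1, 0.85) = 0.85.
Check: 0.66 ⊗ 0.85 = max(0, 0.51) = 0.51 ≤ 0.51.

0.85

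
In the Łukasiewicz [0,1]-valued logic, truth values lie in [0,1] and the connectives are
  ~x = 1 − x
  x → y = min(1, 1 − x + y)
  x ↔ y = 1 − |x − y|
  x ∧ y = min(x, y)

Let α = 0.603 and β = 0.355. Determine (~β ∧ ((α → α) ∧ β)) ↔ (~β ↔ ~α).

0.603

~β = 1 − 0.355 = 0.645
α → α = min(1, 1 − 0.603 + 0.603) = min(1, 1.000) = 1.000
(α → α) ∧ β = min(1.000, 0.355) = 0.355
~β ∧ ((α → α) ∧ β) = min(0.645, 0.355) = 0.355
~α = 1 − 0.603 = 0.397
~β ↔ ~α = 1 − |0.645 − 0.397| = 1 − 0.248 = 0.752
(~β ∧ ((α → α) ∧ β)) ↔ (~β ↔ ~α) = 1 − |0.355 − 0.752| = 1 − 0.397 = 0.603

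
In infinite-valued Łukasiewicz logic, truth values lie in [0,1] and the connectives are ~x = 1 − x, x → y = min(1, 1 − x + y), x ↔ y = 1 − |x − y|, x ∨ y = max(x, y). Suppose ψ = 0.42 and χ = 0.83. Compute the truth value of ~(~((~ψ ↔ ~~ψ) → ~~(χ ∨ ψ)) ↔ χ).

0.82

~ψ = 1 − 0.42 = 0.58
~~ψ = 1 − 0.58 = 0.42
~ψ ↔ ~~ψ = 1 − |0.58 − 0.42| = 1 − 0.16 = 0.84
χ ∨ ψ = max(0.83, 0.42) = 0.83
~(χ ∨ ψ) = 1 − 0.83 = 0.17
~~(χ ∨ ψ) = 1 − 0.17 = 0.83
(~ψ ↔ ~~ψ) → ~~(χ ∨ ψ) = min(1, 1 − 0.84 + 0.83) = min(1, 0.99) = 0.99
~((~ψ ↔ ~~ψ) → ~~(χ ∨ ψ)) = 1 − 0.99 = 0.01
~((~ψ ↔ ~~ψ) → ~~(χ ∨ ψ)) ↔ χ = 1 − |0.01 − 0.83| = 1 − 0.82 = 0.18
~(~((~ψ ↔ ~~ψ) → ~~(χ ∨ ψ)) ↔ χ) = 1 − 0.18 = 0.82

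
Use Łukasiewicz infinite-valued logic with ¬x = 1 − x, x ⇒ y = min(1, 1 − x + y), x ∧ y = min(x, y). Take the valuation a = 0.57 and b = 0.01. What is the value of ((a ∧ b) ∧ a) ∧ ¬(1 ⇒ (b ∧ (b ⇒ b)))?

0.01

a ∧ b = min(0.57, 0.01) = 0.01
(a ∧ b) ∧ a = min(0.01, 0.57) = 0.01
b ⇒ b = min(1, 1 − 0.01 + 0.01) = min(1, 1.00) = 1.00
b ∧ (b ⇒ b) = min(0.01, 1.00) = 0.01
1 ⇒ (b ∧ (b ⇒ b)) = min(1, 1 − 1.00 + 0.01) = min(1, 0.01) = 0.01
¬(1 ⇒ (b ∧ (b ⇒ b))) = 1 − 0.01 = 0.99
((a ∧ b) ∧ a) ∧ ¬(1 ⇒ (b ∧ (b ⇒ b))) = min(0.01, 0.99) = 0.01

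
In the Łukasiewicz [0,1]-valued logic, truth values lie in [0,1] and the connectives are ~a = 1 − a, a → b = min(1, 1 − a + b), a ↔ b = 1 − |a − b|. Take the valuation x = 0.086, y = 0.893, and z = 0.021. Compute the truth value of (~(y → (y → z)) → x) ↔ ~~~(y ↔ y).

y → z = min(1, 1 − 0.893 + 0.021) = min(1, 0.128) = 0.128
y → (y → z) = min(1, 1 − 0.893 + 0.128) = min(1, 0.235) = 0.235
~(y → (y → z)) = 1 − 0.235 = 0.765
~(y → (y → z)) → x = min(1, 1 − 0.765 + 0.086) = min(1, 0.321) = 0.321
y ↔ y = 1 − |0.893 − 0.893| = 1 − 0.000 = 1.000
~(y ↔ y) = 1 − 1.000 = 0.000
~~(y ↔ y) = 1 − 0.000 = 1.000
~~~(y ↔ y) = 1 − 1.000 = 0.000
(~(y → (y → z)) → x) ↔ ~~~(y ↔ y) = 1 − |0.321 − 0.000| = 1 − 0.321 = 0.679

0.679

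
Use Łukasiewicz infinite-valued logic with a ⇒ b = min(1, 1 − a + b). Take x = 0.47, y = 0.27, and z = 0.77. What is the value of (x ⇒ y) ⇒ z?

0.97

x ⇒ y = min(1, 1 − 0.47 + 0.27) = min(1, 0.80) = 0.80
(x ⇒ y) ⇒ z = min(1, 1 − 0.80 + 0.77) = min(1, 0.97) = 0.97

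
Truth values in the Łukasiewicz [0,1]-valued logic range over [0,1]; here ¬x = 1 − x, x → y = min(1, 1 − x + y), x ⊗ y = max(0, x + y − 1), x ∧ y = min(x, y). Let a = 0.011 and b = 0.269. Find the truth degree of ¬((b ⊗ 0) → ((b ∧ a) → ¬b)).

0.000

b ⊗ 0 = max(0, 0.269 + 0.000 − 1) = max(0, -0.731) = 0.000
b ∧ a = min(0.269, 0.011) = 0.011
¬b = 1 − 0.269 = 0.731
(b ∧ a) → ¬b = min(1, 1 − 0.011 + 0.731) = min(1, 1.720) = 1.000
(b ⊗ 0) → ((b ∧ a) → ¬b) = min(1, 1 − 0.000 + 1.000) = min(1, 2.000) = 1.000
¬((b ⊗ 0) → ((b ∧ a) → ¬b)) = 1 − 1.000 = 0.000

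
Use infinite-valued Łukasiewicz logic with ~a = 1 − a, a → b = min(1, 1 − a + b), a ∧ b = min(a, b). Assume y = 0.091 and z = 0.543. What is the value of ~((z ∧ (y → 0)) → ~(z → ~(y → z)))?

y → 0 = min(1, 1 − 0.091 + 0.000) = min(1, 0.909) = 0.909
z ∧ (y → 0) = min(0.543, 0.909) = 0.543
y → z = min(1, 1 − 0.091 + 0.543) = min(1, 1.452) = 1.000
~(y → z) = 1 − 1.000 = 0.000
z → ~(y → z) = min(1, 1 − 0.543 + 0.000) = min(1, 0.457) = 0.457
~(z → ~(y → z)) = 1 − 0.457 = 0.543
(z ∧ (y → 0)) → ~(z → ~(y → z)) = min(1, 1 − 0.543 + 0.543) = min(1, 1.000) = 1.000
~((z ∧ (y → 0)) → ~(z → ~(y → z))) = 1 − 1.000 = 0.000

0.000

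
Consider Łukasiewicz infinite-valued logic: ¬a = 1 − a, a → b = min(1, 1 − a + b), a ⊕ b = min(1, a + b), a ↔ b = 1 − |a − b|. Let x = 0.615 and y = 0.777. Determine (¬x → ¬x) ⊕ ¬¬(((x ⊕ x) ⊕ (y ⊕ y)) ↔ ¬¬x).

¬x = 1 − 0.615 = 0.385
¬x → ¬x = min(1, 1 − 0.385 + 0.385) = min(1, 1.000) = 1.000
x ⊕ x = min(1, 0.615 + 0.615) = min(1, 1.230) = 1.000
y ⊕ y = min(1, 0.777 + 0.777) = min(1, 1.554) = 1.000
(x ⊕ x) ⊕ (y ⊕ y) = min(1, 1.000 + 1.000) = min(1, 2.000) = 1.000
¬¬x = 1 − 0.385 = 0.615
((x ⊕ x) ⊕ (y ⊕ y)) ↔ ¬¬x = 1 − |1.000 − 0.615| = 1 − 0.385 = 0.615
¬(((x ⊕ x) ⊕ (y ⊕ y)) ↔ ¬¬x) = 1 − 0.615 = 0.385
¬¬(((x ⊕ x) ⊕ (y ⊕ y)) ↔ ¬¬x) = 1 − 0.385 = 0.615
(¬x → ¬x) ⊕ ¬¬(((x ⊕ x) ⊕ (y ⊕ y)) ↔ ¬¬x) = min(1, 1.000 + 0.615) = min(1, 1.615) = 1.000

1.000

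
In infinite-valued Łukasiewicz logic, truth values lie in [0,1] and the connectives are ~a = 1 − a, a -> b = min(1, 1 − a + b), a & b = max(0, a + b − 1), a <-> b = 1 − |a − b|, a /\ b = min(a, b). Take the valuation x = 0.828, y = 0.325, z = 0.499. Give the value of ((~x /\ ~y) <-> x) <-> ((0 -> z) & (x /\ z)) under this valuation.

~x = 1 − 0.828 = 0.172
~y = 1 − 0.325 = 0.675
~x /\ ~y = min(0.172, 0.675) = 0.172
(~x /\ ~y) <-> x = 1 − |0.172 − 0.828| = 1 − 0.656 = 0.344
0 -> z = min(1, 1 − 0.000 + 0.499) = min(1, 1.499) = 1.000
x /\ z = min(0.828, 0.499) = 0.499
(0 -> z) & (x /\ z) = max(0, 1.000 + 0.499 − 1) = max(0, 0.499) = 0.499
((~x /\ ~y) <-> x) <-> ((0 -> z) & (x /\ z)) = 1 − |0.344 − 0.499| = 1 − 0.155 = 0.845

0.845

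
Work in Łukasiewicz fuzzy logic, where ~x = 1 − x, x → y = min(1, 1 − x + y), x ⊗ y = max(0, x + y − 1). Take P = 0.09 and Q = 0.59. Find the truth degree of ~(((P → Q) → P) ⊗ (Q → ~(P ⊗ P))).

P → Q = min(1, 1 − 0.09 + 0.59) = min(1, 1.50) = 1.00
(P → Q) → P = min(1, 1 − 1.00 + 0.09) = min(1, 0.09) = 0.09
P ⊗ P = max(0, 0.09 + 0.09 − 1) = max(0, -0.82) = 0.00
~(P ⊗ P) = 1 − 0.00 = 1.00
Q → ~(P ⊗ P) = min(1, 1 − 0.59 + 1.00) = min(1, 1.41) = 1.00
((P → Q) → P) ⊗ (Q → ~(P ⊗ P)) = max(0, 0.09 + 1.00 − 1) = max(0, 0.09) = 0.09
~(((P → Q) → P) ⊗ (Q → ~(P ⊗ P))) = 1 − 0.09 = 0.91

0.91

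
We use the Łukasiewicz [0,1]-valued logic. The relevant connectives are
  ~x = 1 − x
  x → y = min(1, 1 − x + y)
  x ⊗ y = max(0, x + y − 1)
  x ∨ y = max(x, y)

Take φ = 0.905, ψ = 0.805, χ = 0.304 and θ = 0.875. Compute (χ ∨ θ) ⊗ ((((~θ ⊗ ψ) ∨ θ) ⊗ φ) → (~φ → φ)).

0.875

χ ∨ θ = max(0.304, 0.875) = 0.875
~θ = 1 − 0.875 = 0.125
~θ ⊗ ψ = max(0, 0.125 + 0.805 − 1) = max(0, -0.070) = 0.000
(~θ ⊗ ψ) ∨ θ = max(0.000, 0.875) = 0.875
((~θ ⊗ ψ) ∨ θ) ⊗ φ = max(0, 0.875 + 0.905 − 1) = max(0, 0.780) = 0.780
~φ = 1 − 0.905 = 0.095
~φ → φ = min(1, 1 − 0.095 + 0.905) = min(1, 1.810) = 1.000
(((~θ ⊗ ψ) ∨ θ) ⊗ φ) → (~φ → φ) = min(1, 1 − 0.780 + 1.000) = min(1, 1.220) = 1.000
(χ ∨ θ) ⊗ ((((~θ ⊗ ψ) ∨ θ) ⊗ φ) → (~φ → φ)) = max(0, 0.875 + 1.000 − 1) = max(0, 0.875) = 0.875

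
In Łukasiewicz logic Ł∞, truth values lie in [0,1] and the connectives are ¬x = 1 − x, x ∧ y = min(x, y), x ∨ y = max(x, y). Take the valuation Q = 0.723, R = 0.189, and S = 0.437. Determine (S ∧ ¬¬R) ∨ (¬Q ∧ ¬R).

¬R = 1 − 0.189 = 0.811
¬¬R = 1 − 0.811 = 0.189
S ∧ ¬¬R = min(0.437, 0.189) = 0.189
¬Q = 1 − 0.723 = 0.277
¬Q ∧ ¬R = min(0.277, 0.811) = 0.277
(S ∧ ¬¬R) ∨ (¬Q ∧ ¬R) = max(0.189, 0.277) = 0.277

0.277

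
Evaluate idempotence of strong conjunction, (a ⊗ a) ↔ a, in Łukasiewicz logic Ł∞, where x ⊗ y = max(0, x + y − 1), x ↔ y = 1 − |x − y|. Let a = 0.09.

a ⊗ a = max(0, 0.09 + 0.09 − 1) = max(0, -0.82) = 0.00
(a ⊗ a) ↔ a = 1 − |0.00 − 0.09| = 1 − 0.09 = 0.91
(The value 0.91 < 1 shows this instance is not satisfied; fails in Ł∞ since a ⊗ a = max(0, 2a−1) ≠ a in general.)

0.91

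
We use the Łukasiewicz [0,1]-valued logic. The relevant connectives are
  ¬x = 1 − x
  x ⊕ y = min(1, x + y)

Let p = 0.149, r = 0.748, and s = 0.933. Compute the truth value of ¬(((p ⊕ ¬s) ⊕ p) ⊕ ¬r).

¬s = 1 − 0.933 = 0.067
p ⊕ ¬s = min(1, 0.149 + 0.067) = min(1, 0.216) = 0.216
(p ⊕ ¬s) ⊕ p = min(1, 0.216 + 0.149) = min(1, 0.365) = 0.365
¬r = 1 − 0.748 = 0.252
((p ⊕ ¬s) ⊕ p) ⊕ ¬r = min(1, 0.365 + 0.252) = min(1, 0.617) = 0.617
¬(((p ⊕ ¬s) ⊕ p) ⊕ ¬r) = 1 − 0.617 = 0.383

0.383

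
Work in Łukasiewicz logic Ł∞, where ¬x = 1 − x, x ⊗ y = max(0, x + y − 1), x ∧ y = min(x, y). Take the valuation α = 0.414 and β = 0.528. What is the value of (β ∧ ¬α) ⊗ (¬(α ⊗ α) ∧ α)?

0.000

¬α = 1 − 0.414 = 0.586
β ∧ ¬α = min(0.528, 0.586) = 0.528
α ⊗ α = max(0, 0.414 + 0.414 − 1) = max(0, -0.172) = 0.000
¬(α ⊗ α) = 1 − 0.000 = 1.000
¬(α ⊗ α) ∧ α = min(1.000, 0.414) = 0.414
(β ∧ ¬α) ⊗ (¬(α ⊗ α) ∧ α) = max(0, 0.528 + 0.414 − 1) = max(0, -0.058) = 0.000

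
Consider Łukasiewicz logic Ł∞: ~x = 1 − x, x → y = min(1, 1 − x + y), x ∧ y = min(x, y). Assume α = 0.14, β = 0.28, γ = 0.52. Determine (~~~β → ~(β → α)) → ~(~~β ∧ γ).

~β = 1 − 0.28 = 0.72
~~β = 1 − 0.72 = 0.28
~~~β = 1 − 0.28 = 0.72
β → α = min(1, 1 − 0.28 + 0.14) = min(1, 0.86) = 0.86
~(β → α) = 1 − 0.86 = 0.14
~~~β → ~(β → α) = min(1, 1 − 0.72 + 0.14) = min(1, 0.42) = 0.42
~~β ∧ γ = min(0.28, 0.52) = 0.28
~(~~β ∧ γ) = 1 − 0.28 = 0.72
(~~~β → ~(β → α)) → ~(~~β ∧ γ) = min(1, 1 − 0.42 + 0.72) = min(1, 1.30) = 1.00

1.00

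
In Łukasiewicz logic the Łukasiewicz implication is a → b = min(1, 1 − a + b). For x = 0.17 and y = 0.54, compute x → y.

x → y = min(1, 1 − 0.17 + 0.54) = min(1, 1.37) = 1.00
For comparison, the Gödel implication (1 if a ≤ b else b) would give 1.00.

1.00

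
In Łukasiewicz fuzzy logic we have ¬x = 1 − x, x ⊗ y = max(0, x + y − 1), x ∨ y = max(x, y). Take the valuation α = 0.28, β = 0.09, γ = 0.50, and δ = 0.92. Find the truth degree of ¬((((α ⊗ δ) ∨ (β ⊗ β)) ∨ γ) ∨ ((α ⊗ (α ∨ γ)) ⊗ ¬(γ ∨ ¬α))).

0.50

α ⊗ δ = max(0, 0.28 + 0.92 − 1) = max(0, 0.20) = 0.20
β ⊗ β = max(0, 0.09 + 0.09 − 1) = max(0, -0.82) = 0.00
(α ⊗ δ) ∨ (β ⊗ β) = max(0.20, 0.00) = 0.20
((α ⊗ δ) ∨ (β ⊗ β)) ∨ γ = max(0.20, 0.50) = 0.50
α ∨ γ = max(0.28, 0.50) = 0.50
α ⊗ (α ∨ γ) = max(0, 0.28 + 0.50 − 1) = max(0, -0.22) = 0.00
¬α = 1 − 0.28 = 0.72
γ ∨ ¬α = max(0.50, 0.72) = 0.72
¬(γ ∨ ¬α) = 1 − 0.72 = 0.28
(α ⊗ (α ∨ γ)) ⊗ ¬(γ ∨ ¬α) = max(0, 0.00 + 0.28 − 1) = max(0, -0.72) = 0.00
(((α ⊗ δ) ∨ (β ⊗ β)) ∨ γ) ∨ ((α ⊗ (α ∨ γ)) ⊗ ¬(γ ∨ ¬α)) = max(0.50, 0.00) = 0.50
¬((((α ⊗ δ) ∨ (β ⊗ β)) ∨ γ) ∨ ((α ⊗ (α ∨ γ)) ⊗ ¬(γ ∨ ¬α))) = 1 − 0.50 = 0.50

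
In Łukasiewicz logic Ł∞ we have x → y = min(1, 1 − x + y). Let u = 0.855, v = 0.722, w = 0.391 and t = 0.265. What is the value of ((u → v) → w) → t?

0.741

u → v = min(1, 1 − 0.855 + 0.722) = min(1, 0.867) = 0.867
(u → v) → w = min(1, 1 − 0.867 + 0.391) = min(1, 0.524) = 0.524
((u → v) → w) → t = min(1, 1 − 0.524 + 0.265) = min(1, 0.741) = 0.741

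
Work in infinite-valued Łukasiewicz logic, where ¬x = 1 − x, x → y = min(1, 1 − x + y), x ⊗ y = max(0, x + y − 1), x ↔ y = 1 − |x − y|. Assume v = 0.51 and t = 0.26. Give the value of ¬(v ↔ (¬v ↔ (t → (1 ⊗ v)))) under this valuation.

0.02

¬v = 1 − 0.51 = 0.49
1 ⊗ v = max(0, 1.00 + 0.51 − 1) = max(0, 0.51) = 0.51
t → (1 ⊗ v) = min(1, 1 − 0.26 + 0.51) = min(1, 1.25) = 1.00
¬v ↔ (t → (1 ⊗ v)) = 1 − |0.49 − 1.00| = 1 − 0.51 = 0.49
v ↔ (¬v ↔ (t → (1 ⊗ v))) = 1 − |0.51 − 0.49| = 1 − 0.02 = 0.98
¬(v ↔ (¬v ↔ (t → (1 ⊗ v)))) = 1 − 0.98 = 0.02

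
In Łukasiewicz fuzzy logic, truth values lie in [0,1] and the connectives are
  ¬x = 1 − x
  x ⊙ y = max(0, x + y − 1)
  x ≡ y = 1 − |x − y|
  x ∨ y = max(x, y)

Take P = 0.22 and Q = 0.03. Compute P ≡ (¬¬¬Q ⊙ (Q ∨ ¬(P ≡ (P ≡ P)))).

¬Q = 1 − 0.03 = 0.97
¬¬Q = 1 − 0.97 = 0.03
¬¬¬Q = 1 − 0.03 = 0.97
P ≡ P = 1 − |0.22 − 0.22| = 1 − 0.00 = 1.00
P ≡ (P ≡ P) = 1 − |0.22 − 1.00| = 1 − 0.78 = 0.22
¬(P ≡ (P ≡ P)) = 1 − 0.22 = 0.78
Q ∨ ¬(P ≡ (P ≡ P)) = max(0.03, 0.78) = 0.78
¬¬¬Q ⊙ (Q ∨ ¬(P ≡ (P ≡ P))) = max(0, 0.97 + 0.78 − 1) = max(0, 0.75) = 0.75
P ≡ (¬¬¬Q ⊙ (Q ∨ ¬(P ≡ (P ≡ P)))) = 1 − |0.22 − 0.75| = 1 − 0.53 = 0.47

0.47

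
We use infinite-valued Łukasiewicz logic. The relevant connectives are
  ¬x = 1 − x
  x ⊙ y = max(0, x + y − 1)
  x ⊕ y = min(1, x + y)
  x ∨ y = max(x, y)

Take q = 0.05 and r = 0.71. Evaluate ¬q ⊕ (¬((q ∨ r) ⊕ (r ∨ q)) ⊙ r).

¬q = 1 − 0.05 = 0.95
q ∨ r = max(0.05, 0.71) = 0.71
r ∨ q = max(0.71, 0.05) = 0.71
(q ∨ r) ⊕ (r ∨ q) = min(1, 0.71 + 0.71) = min(1, 1.42) = 1.00
¬((q ∨ r) ⊕ (r ∨ q)) = 1 − 1.00 = 0.00
¬((q ∨ r) ⊕ (r ∨ q)) ⊙ r = max(0, 0.00 + 0.71 − 1) = max(0, -0.29) = 0.00
¬q ⊕ (¬((q ∨ r) ⊕ (r ∨ q)) ⊙ r) = min(1, 0.95 + 0.00) = min(1, 0.95) = 0.95

0.95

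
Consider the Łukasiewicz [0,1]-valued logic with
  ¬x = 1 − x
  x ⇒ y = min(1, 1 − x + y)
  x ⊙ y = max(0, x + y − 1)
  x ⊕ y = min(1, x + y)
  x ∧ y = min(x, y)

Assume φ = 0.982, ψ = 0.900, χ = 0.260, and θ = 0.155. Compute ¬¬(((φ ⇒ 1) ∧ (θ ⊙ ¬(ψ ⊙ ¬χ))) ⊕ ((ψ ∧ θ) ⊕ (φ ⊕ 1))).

1.000

φ ⇒ 1 = min(1, 1 − 0.982 + 1.000) = min(1, 1.018) = 1.000
¬χ = 1 − 0.260 = 0.740
ψ ⊙ ¬χ = max(0, 0.900 + 0.740 − 1) = max(0, 0.640) = 0.640
¬(ψ ⊙ ¬χ) = 1 − 0.640 = 0.360
θ ⊙ ¬(ψ ⊙ ¬χ) = max(0, 0.155 + 0.360 − 1) = max(0, -0.485) = 0.000
(φ ⇒ 1) ∧ (θ ⊙ ¬(ψ ⊙ ¬χ)) = min(1.000, 0.000) = 0.000
ψ ∧ θ = min(0.900, 0.155) = 0.155
φ ⊕ 1 = min(1, 0.982 + 1.000) = min(1, 1.982) = 1.000
(ψ ∧ θ) ⊕ (φ ⊕ 1) = min(1, 0.155 + 1.000) = min(1, 1.155) = 1.000
((φ ⇒ 1) ∧ (θ ⊙ ¬(ψ ⊙ ¬χ))) ⊕ ((ψ ∧ θ) ⊕ (φ ⊕ 1)) = min(1, 0.000 + 1.000) = min(1, 1.000) = 1.000
¬(((φ ⇒ 1) ∧ (θ ⊙ ¬(ψ ⊙ ¬χ))) ⊕ ((ψ ∧ θ) ⊕ (φ ⊕ 1))) = 1 − 1.000 = 0.000
¬¬(((φ ⇒ 1) ∧ (θ ⊙ ¬(ψ ⊙ ¬χ))) ⊕ ((ψ ∧ θ) ⊕ (φ ⊕ 1))) = 1 − 0.000 = 1.000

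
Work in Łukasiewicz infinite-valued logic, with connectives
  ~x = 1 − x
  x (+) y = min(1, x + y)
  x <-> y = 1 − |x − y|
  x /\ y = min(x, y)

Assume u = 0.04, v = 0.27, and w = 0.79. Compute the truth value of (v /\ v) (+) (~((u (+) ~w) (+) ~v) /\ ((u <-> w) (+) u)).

0.29

v /\ v = min(0.27, 0.27) = 0.27
~w = 1 − 0.79 = 0.21
u (+) ~w = min(1, 0.04 + 0.21) = min(1, 0.25) = 0.25
~v = 1 − 0.27 = 0.73
(u (+) ~w) (+) ~v = min(1, 0.25 + 0.73) = min(1, 0.98) = 0.98
~((u (+) ~w) (+) ~v) = 1 − 0.98 = 0.02
u <-> w = 1 − |0.04 − 0.79| = 1 − 0.75 = 0.25
(u <-> w) (+) u = min(1, 0.25 + 0.04) = min(1, 0.29) = 0.29
~((u (+) ~w) (+) ~v) /\ ((u <-> w) (+) u) = min(0.02, 0.29) = 0.02
(v /\ v) (+) (~((u (+) ~w) (+) ~v) /\ ((u <-> w) (+) u)) = min(1, 0.27 + 0.02) = min(1, 0.29) = 0.29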